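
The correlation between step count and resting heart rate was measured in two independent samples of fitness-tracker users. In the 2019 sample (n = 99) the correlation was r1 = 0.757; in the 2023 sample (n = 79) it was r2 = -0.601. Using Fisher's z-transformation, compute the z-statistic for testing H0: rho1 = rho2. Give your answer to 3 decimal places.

Fisher z-transforms: z1 = atanh(0.757) = 0.989151, z2 = atanh(-0.601) = -0.694711; difference d = 1.683862
Var(d) = 1/96 + 1/76 = 0.0104167 + 0.0131579 = 0.0235746
z = d/√Var(d) = 1.683862 / √0.0235746 = 1.683862 / 0.153540 = 10.967

10.967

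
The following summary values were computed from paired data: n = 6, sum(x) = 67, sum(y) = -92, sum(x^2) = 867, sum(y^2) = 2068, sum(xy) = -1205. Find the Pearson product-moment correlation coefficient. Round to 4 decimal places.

-0.6357

S_xy = nΣxy − ΣxΣy = 6·(-1205) − 67·(-92) = -7230 − (-6164) = -1066
S_xx = nΣx² − (Σx)² = 6·867 − 67² = 5202 − 4489 = 713
S_yy = nΣy² − (Σy)² = 6·2068 − (-92)² = 12408 − 8464 = 3944
r = S_xy / √(S_xx·S_yy) = -1066 / √(713·3944) = -1066 / √2812072 = -1066 / 1676.9234 = -0.6357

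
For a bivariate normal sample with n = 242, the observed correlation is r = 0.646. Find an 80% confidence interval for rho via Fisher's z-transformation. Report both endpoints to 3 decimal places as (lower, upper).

(0.595, 0.692)

z_r = atanh(0.646) = 0.768403;  SE = 1/√(n−3) = 1/√239 = 0.064685
z-limits: 0.768403 ± 1.282·0.064685 = 0.768403 ± 0.082926 = [0.685477, 0.851329]
ρ-limits: (tanh 0.685477, tanh 0.851329) = (0.595, 0.692)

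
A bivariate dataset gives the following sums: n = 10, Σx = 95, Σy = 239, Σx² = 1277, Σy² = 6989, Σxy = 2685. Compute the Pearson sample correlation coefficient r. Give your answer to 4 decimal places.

0.5994

Numerator: nΣxy − (Σx)(Σy) = 10·2685 − (95)(239) = 4145
Denominator: √[(nΣx²−(Σx)²)(nΣy²−(Σy)²)]
  nΣx²−(Σx)² = 10·1277 − 9025 = 3745;  nΣy²−(Σy)² = 10·6989 − 57121 = 12769
  √(3745·12769) = √47819905 = 6915.1938
r = 4145 / 6915.1938 = 0.5994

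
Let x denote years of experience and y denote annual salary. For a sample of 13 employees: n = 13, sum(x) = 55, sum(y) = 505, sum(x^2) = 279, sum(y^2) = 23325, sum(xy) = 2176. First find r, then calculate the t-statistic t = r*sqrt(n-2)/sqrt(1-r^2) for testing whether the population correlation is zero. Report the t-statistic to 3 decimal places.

0.317

S_xy = nΣxy − ΣxΣy = 13·2176 − 55·505 = 28288 − 27775 = 513
S_xx = nΣx² − (Σx)² = 13·279 − 55² = 3627 − 3025 = 602
S_yy = nΣy² − (Σy)² = 13·23325 − 505² = 303225 − 255025 = 48200
r = S_xy / √(S_xx·S_yy) = 513 / √(602·48200) = 513 / √29016400 = 513 / 5386.6873 = 0.0952
t = r·√(n−2)/√(1−r²) = 0.0952·√11 / √(1−0.009063) = 0.315743 / 0.995458 = 0.317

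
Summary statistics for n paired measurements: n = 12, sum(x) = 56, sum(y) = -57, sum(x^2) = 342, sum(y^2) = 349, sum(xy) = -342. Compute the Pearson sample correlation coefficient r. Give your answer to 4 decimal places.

Numerator: nΣxy − (Σx)(Σy) = 12·(-342) − (56)(-57) = -912
Denominator: √[(nΣx²−(Σx)²)(nΣy²−(Σy)²)]
  nΣx²−(Σx)² = 12·342 − 3136 = 968;  nΣy²−(Σy)² = 12·349 − 3249 = 939
  √(968·939) = √908952 = 953.3897
r = -912 / 953.3897 = -0.9566

-0.9566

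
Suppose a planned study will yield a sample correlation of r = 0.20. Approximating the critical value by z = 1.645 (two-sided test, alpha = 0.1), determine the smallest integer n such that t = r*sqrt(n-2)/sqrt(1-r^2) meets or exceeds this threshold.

r√(n−2)/√(1−r²) ≥ 1.645  ⇔  n−2 ≥ (1.645)²·(1−r²)/r²
(1−r²)/r² = (1−0.0400)/0.0400 = 24.0000
n ≥ 2 + 2.706025·24.0000 = 2 + 64.9446 = 66.9446
⌈66.9446⌉ = 67

67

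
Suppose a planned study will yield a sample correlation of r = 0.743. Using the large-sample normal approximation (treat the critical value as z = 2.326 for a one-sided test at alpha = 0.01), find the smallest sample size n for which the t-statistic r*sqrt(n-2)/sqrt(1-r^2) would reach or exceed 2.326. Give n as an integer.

7

r√(n−2)/√(1−r²) ≥ 2.326  ⇔  n−2 ≥ (2.326)²·(1−r²)/r²
(1−r²)/r² = (1−0.552049)/0.552049 = 0.8114
n ≥ 2 + 5.410276·0.8114 = 2 + 4.3899 = 6.3899
⌈6.3899⌉ = 7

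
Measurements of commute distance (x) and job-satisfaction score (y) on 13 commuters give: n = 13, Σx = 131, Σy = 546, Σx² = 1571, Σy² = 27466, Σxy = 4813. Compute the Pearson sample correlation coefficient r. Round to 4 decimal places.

-0.6460

Numerator: nΣxy − (Σx)(Σy) = 13·4813 − (131)(546) = -8957
Denominator: √[(nΣx²−(Σx)²)(nΣy²−(Σy)²)]
  nΣx²−(Σx)² = 13·1571 − 17161 = 3262;  nΣy²−(Σy)² = 13·27466 − 298116 = 58942
  √(3262·58942) = √192268804 = 13866.1027
r = -8957 / 13866.1027 = -0.6460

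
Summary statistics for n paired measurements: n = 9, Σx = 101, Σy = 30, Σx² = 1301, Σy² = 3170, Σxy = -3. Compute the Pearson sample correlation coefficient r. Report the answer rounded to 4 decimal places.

-0.4736

S_xy = nΣxy − ΣxΣy = 9·(-3) − 101·30 = -27 − 3030 = -3057
S_xx = nΣx² − (Σx)² = 9·1301 − 101² = 11709 − 10201 = 1508
S_yy = nΣy² − (Σy)² = 9·3170 − 30² = 28530 − 900 = 27630
r = S_xy / √(S_xx·S_yy) = -3057 / √(1508·27630) = -3057 / √41666040 = -3057 / 6454.9237 = -0.4736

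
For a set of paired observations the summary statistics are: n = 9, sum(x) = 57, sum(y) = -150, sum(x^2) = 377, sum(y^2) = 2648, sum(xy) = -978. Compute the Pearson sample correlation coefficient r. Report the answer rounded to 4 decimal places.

-0.5754

Numerator: nΣxy − (Σx)(Σy) = 9·(-978) − (57)(-150) = -252
Denominator: √[(nΣx²−(Σx)²)(nΣy²−(Σy)²)]
  nΣx²−(Σx)² = 9·377 − 3249 = 144;  nΣy²−(Σy)² = 9·2648 − 22500 = 1332
  √(144·1332) = √191808 = 437.9589
r = -252 / 437.9589 = -0.5754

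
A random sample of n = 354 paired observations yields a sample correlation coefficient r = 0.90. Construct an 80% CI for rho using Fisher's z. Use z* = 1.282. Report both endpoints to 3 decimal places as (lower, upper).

(0.886, 0.912)

z_r = atanh(0.90) = 1.472219;  SE = 1/√(n−3) = 1/√351 = 0.053376
z-limits: 1.472219 ± 1.282·0.053376 = 1.472219 ± 0.068428 = [1.403791, 1.540647]
ρ-limits: (tanh 1.403791, tanh 1.540647) = (0.886, 0.912)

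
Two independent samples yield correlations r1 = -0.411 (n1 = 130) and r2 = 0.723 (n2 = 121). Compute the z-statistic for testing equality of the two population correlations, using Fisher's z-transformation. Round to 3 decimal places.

Fisher z-transforms: z1 = atanh(-0.411) = -0.436814, z2 = atanh(0.723) = 0.913902; difference d = -1.350716
Var(d) = 1/127 + 1/118 = 0.0078740 + 0.0084746 = 0.0163486
z = d/√Var(d) = -1.350716 / √0.0163486 = -1.350716 / 0.127862 = -10.564

-10.564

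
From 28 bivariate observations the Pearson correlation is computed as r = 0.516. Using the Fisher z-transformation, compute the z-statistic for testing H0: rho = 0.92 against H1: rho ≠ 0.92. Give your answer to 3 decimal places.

Fisher z: atanh(0.516) = 0.570873, atanh(0.92) = 1.589027
z = (z_r − z_0)·√(n−3) = (0.570873 − 1.589027)·√25 = -1.018154 · 5.000000 = -5.091

-5.091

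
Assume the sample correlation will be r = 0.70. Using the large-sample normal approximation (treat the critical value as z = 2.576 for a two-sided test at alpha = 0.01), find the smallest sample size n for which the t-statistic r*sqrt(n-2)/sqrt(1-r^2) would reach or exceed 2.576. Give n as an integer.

9

r√(n−2)/√(1−r²) ≥ 2.576  ⇔  n−2 ≥ (2.576)²·(1−r²)/r²
(1−r²)/r² = (1−0.4900)/0.4900 = 1.0408
n ≥ 2 + 6.635776·1.0408 = 2 + 6.9065 = 8.9065
⌈8.9065⌉ = 9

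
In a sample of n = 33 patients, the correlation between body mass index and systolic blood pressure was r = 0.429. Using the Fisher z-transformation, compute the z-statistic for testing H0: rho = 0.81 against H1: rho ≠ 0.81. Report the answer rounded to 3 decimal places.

Fisher z: atanh(0.429) = 0.458670, atanh(0.81) = 1.127029
z = (z_r − z_0)·√(n−3) = (0.458670 − 1.127029)·√30 = -0.668359 · 5.477226 = -3.661

-3.661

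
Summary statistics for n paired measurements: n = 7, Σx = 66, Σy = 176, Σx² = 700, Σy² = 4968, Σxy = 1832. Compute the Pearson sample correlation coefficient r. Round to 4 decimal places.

0.8402

Numerator: nΣxy − (Σx)(Σy) = 7·1832 − (66)(176) = 1208
Denominator: √[(nΣx²−(Σx)²)(nΣy²−(Σy)²)]
  nΣx²−(Σx)² = 7·700 − 4356 = 544;  nΣy²−(Σy)² = 7·4968 − 30976 = 3800
  √(544·3800) = √2067200 = 1437.7761
r = 1208 / 1437.7761 = 0.8402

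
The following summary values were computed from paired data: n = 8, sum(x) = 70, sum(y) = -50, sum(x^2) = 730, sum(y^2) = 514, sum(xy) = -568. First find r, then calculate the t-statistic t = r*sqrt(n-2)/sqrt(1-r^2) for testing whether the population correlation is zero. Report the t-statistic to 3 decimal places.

-3.921

Numerator: nΣxy − (Σx)(Σy) = 8·(-568) − (70)(-50) = -1044
Denominator: √[(nΣx²−(Σx)²)(nΣy²−(Σy)²)]
  nΣx²−(Σx)² = 8·730 − 4900 = 940;  nΣy²−(Σy)² = 8·514 − 2500 = 1612
  √(940·1612) = √1515280 = 1230.9671
r = -1044 / 1230.9671 = -0.8481
t = r·√(n−2)/√(1−r²) = -0.8481·√6 / √(1−0.719274) = -2.077412 / 0.529836 = -3.921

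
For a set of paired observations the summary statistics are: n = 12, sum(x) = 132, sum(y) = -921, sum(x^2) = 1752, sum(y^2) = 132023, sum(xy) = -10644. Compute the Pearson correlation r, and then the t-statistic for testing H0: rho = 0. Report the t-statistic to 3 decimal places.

-0.381

S_xy = nΣxy − ΣxΣy = 12·(-10644) − 132·(-921) = -127728 − (-121572) = -6156
S_xx = nΣx² − (Σx)² = 12·1752 − 132² = 21024 − 17424 = 3600
S_yy = nΣy² − (Σy)² = 12·132023 − (-921)² = 1584276 − 848241 = 736035
r = S_xy / √(S_xx·S_yy) = -6156 / √(3600·736035) = -6156 / √2649726000 = -6156 / 51475.4893 = -0.1196
t = r·√(n−2)/√(1−r²) = -0.1196·√10 / √(1−0.014304) = -0.378208 / 0.992822 = -0.381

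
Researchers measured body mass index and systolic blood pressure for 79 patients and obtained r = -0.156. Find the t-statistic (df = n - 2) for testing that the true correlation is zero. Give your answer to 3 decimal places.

1 − r² = 1 − 0.024336 = 0.975664;  √(1−r²) = 0.987757
√(n−2) = √77 = 8.774964
t = r·√(n−2)/√(1−r²) = -0.156 · 8.774964 / 0.987757 = -1.386

-1.386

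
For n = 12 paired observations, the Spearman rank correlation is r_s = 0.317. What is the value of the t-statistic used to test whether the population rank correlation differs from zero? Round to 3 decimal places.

1.057

1 − r_s² = 1 − 0.100489 = 0.899511;  √(1−r_s²) = 0.948426
√(n−2) = √10 = 3.162278
t = r_s·√(n−2)/√(1−r_s²) = 0.317 · 3.162278 / 0.948426 = 1.057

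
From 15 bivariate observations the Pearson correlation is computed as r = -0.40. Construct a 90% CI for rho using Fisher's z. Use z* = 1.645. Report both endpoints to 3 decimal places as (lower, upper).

z_r = atanh(-0.40) = -0.423649;  SE = 1/√(n−3) = 1/√12 = 0.288675
z-limits: -0.423649 ± 1.645·0.288675 = -0.423649 ± 0.474870 = [-0.898519, 0.051221]
ρ-limits: (tanh -0.898519, tanh 0.051221) = (-0.716, 0.051)

(-0.716, 0.051)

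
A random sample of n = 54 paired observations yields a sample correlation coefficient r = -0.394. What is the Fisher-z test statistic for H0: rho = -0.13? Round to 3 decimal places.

-2.041

z_r = atanh(-0.394) = -0.416526,  z_0 = atanh(-0.13) = -0.130740
SE = 1/√(n−3) = 1/√51 = 0.140028
z = (z_r − z_0)/SE = (-0.416526 − (-0.130740)) / 0.140028 = -0.285786 / 0.140028 = -2.041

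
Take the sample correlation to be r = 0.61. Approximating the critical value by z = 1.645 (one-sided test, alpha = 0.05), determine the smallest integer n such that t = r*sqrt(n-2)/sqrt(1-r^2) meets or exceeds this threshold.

7

Need r·√(n−2)/√(1−r²) ≥ 1.645
√(n−2) ≥ 1.645·√(1−0.3721) / 0.61 = 1.645·0.792401 / 0.61 = 2.1369
n−2 ≥ 4.5663  ⇒  n ≥ 6.5663
Smallest integer n = 7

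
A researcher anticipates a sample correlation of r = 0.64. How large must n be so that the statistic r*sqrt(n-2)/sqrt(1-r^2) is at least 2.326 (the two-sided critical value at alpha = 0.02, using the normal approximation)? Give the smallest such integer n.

Need r·√(n−2)/√(1−r²) ≥ 2.326
√(n−2) ≥ 2.326·√(1−0.4096) / 0.64 = 2.326·0.768375 / 0.64 = 2.7926
n−2 ≥ 7.7986  ⇒  n ≥ 9.7986
Smallest integer n = 10

10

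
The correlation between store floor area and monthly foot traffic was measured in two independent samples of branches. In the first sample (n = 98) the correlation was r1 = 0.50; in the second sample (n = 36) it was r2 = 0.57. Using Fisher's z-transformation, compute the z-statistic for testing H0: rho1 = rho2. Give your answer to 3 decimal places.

z1 = atanh(0.50) = 0.549306,  z2 = atanh(0.57) = 0.647523
SE = √(1/(n1−3) + 1/(n2−3)) = √(1/95 + 1/33) = √(0.0105263 + 0.0303030) = √0.0408293 = 0.202063
z = (z1 − z2)/SE = (0.549306 − 0.647523) / 0.202063 = -0.098217 / 0.202063 = -0.486

-0.486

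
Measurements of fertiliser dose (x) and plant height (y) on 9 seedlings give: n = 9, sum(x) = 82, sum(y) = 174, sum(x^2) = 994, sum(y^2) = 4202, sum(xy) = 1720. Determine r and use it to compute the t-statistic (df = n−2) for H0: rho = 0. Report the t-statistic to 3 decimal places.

S_xy = nΣxy − ΣxΣy = 9·1720 − 82·174 = 15480 − 14268 = 1212
S_xx = nΣx² − (Σx)² = 9·994 − 82² = 8946 − 6724 = 2222
S_yy = nΣy² − (Σy)² = 9·4202 − 174² = 37818 − 30276 = 7542
r = S_xy / √(S_xx·S_yy) = 1212 / √(2222·7542) = 1212 / √16758324 = 1212 / 4093.6932 = 0.2961
t = r·√(n−2)/√(1−r²) = 0.2961·√7 / √(1−0.087675) = 0.783407 / 0.955157 = 0.820

0.820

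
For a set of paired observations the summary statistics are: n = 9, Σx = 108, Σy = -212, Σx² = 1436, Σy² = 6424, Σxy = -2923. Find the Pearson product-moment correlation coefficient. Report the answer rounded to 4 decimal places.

-0.8470

S_xy = nΣxy − ΣxΣy = 9·(-2923) − 108·(-212) = -26307 − (-22896) = -3411
S_xx = nΣx² − (Σx)² = 9·1436 − 108² = 12924 − 11664 = 1260
S_yy = nΣy² − (Σy)² = 9·6424 − (-212)² = 57816 − 44944 = 12872
r = S_xy / √(S_xx·S_yy) = -3411 / √(1260·12872) = -3411 / √16218720 = -3411 / 4027.2472 = -0.8470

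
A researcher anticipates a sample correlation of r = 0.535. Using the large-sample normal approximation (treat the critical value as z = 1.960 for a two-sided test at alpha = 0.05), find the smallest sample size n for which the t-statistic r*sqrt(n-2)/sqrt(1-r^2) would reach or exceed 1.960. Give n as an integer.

r√(n−2)/√(1−r²) ≥ 1.960  ⇔  n−2 ≥ (1.960)²·(1−r²)/r²
(1−r²)/r² = (1−0.286225)/0.286225 = 2.4938
n ≥ 2 + 3.8416·2.4938 = 2 + 9.5802 = 11.5802
⌈11.5802⌉ = 12

12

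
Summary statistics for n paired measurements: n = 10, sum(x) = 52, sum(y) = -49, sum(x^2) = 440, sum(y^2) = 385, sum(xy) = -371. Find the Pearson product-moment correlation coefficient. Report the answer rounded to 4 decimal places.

S_xy = nΣxy − ΣxΣy = 10·(-371) − 52·(-49) = -3710 − (-2548) = -1162
S_xx = nΣx² − (Σx)² = 10·440 − 52² = 4400 − 2704 = 1696
S_yy = nΣy² − (Σy)² = 10·385 − (-49)² = 3850 − 2401 = 1449
r = S_xy / √(S_xx·S_yy) = -1162 / √(1696·1449) = -1162 / √2457504 = -1162 / 1567.6428 = -0.7412

-0.7412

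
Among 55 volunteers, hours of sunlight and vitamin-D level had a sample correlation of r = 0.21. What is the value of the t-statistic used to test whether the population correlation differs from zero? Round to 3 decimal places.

1.564

t = r·√(n−2) / √(1−r²) with r = 0.21, n = 55
  = 0.21·√53 / √(1 − 0.0441)
  = 0.21·7.280110 / 0.977701
  = 1.528823 / 0.977701 = 1.564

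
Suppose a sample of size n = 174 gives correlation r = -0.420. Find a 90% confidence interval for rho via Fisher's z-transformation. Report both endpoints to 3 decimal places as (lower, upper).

(-0.518, -0.311)

Fisher z: z_r = atanh(r) = ½·ln((1+(-0.420))/(1−(-0.420))) = -0.447692
SE(z) = 1/√(n−3) = 1/√171 = 0.076472
90% ⇒ z* = 1.645; margin = 1.645·0.076472 = 0.125796
CI on z-scale: (-0.573488, -0.321896)
Back-transform: tanh(-0.573488) = -0.517916, tanh(-0.321896) = -0.311220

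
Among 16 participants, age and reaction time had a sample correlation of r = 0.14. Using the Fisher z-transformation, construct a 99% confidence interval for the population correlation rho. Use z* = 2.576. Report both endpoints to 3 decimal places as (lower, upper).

z_r = atanh(0.14) = 0.140926;  SE = 1/√(n−3) = 1/√13 = 0.277350
z-limits: 0.140926 ± 2.576·0.277350 = 0.140926 ± 0.714454 = [-0.573528, 0.855380]
ρ-limits: (tanh -0.573528, tanh 0.855380) = (-0.518, 0.694)

(-0.518, 0.694)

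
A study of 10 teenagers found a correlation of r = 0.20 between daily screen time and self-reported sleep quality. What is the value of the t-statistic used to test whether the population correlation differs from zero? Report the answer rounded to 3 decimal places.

0.577

1 − r² = 1 − 0.0400 = 0.9600;  √(1−r²) = 0.979796
√(n−2) = √8 = 2.828427
t = r·√(n−2)/√(1−r²) = 0.20 · 2.828427 / 0.979796 = 0.577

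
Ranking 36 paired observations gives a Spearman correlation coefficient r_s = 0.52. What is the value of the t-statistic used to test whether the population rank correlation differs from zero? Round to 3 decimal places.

1 − r_s² = 1 − 0.2704 = 0.7296;  √(1−r_s²) = 0.854166
√(n−2) = √34 = 5.830952
t = r_s·√(n−2)/√(1−r_s²) = 0.52 · 5.830952 / 0.854166 = 3.550

3.550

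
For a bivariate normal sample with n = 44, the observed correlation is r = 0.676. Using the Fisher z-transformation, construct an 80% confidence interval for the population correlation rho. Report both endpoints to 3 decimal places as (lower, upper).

Fisher z: z_r = atanh(r) = ½·ln((1+0.676)/(1−0.676)) = 0.821711
SE(z) = 1/√(n−3) = 1/√41 = 0.156174
80% ⇒ z* = 1.282; margin = 1.282·0.156174 = 0.200215
CI on z-scale: (0.621496, 1.021926)
Back-transform: tanh(0.621496) = 0.552169, tanh(1.021926) = 0.770650

(0.552, 0.771)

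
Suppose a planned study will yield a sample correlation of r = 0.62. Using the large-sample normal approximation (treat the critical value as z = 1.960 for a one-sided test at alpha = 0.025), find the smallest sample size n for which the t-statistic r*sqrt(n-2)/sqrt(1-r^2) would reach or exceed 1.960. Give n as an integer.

r√(n−2)/√(1−r²) ≥ 1.960  ⇔  n−2 ≥ (1.960)²·(1−r²)/r²
(1−r²)/r² = (1−0.3844)/0.3844 = 1.6015
n ≥ 2 + 3.8416·1.6015 = 2 + 6.1523 = 8.1523
⌈8.1523⌉ = 9

9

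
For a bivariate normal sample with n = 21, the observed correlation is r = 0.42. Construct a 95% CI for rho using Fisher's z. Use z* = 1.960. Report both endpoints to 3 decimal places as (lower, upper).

Fisher z: z_r = atanh(r) = ½·ln((1+0.42)/(1−0.42)) = 0.447692
SE(z) = 1/√(n−3) = 1/√18 = 0.235702
95% ⇒ z* = 1.960; margin = 1.960·0.235702 = 0.461976
CI on z-scale: (-0.014284, 0.909668)
Back-transform: tanh(-0.014284) = -0.014283, tanh(0.909668) = 0.720973

(-0.014, 0.721)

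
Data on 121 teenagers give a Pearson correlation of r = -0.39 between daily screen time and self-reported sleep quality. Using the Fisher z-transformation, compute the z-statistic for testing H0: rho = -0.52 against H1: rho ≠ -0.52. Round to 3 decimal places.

1.787

Fisher z: atanh(-0.39) = -0.411800, atanh(-0.52) = -0.576340
z = (z_r − z_0)·√(n−3) = (-0.411800 − (-0.576340))·√118 = 0.164540 · 10.862780 = 1.787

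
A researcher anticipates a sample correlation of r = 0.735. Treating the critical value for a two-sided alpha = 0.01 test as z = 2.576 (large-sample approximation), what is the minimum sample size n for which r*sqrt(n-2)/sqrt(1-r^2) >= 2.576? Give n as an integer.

8

r√(n−2)/√(1−r²) ≥ 2.576  ⇔  n−2 ≥ (2.576)²·(1−r²)/r²
(1−r²)/r² = (1−0.540225)/0.540225 = 0.8511
n ≥ 2 + 6.635776·0.8511 = 2 + 5.6477 = 7.6477
⌈7.6477⌉ = 8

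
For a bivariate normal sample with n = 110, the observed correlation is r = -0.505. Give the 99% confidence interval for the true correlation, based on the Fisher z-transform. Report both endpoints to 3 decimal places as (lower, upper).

(-0.667, -0.298)

Fisher z: z_r = atanh(r) = ½·ln((1+(-0.505))/(1−(-0.505))) = -0.555995
SE(z) = 1/√(n−3) = 1/√107 = 0.096674
99% ⇒ z* = 2.576; margin = 2.576·0.096674 = 0.249032
CI on z-scale: (-0.805027, -0.306963)
Back-transform: tanh(-0.805027) = -0.666838, tanh(-0.306963) = -0.297672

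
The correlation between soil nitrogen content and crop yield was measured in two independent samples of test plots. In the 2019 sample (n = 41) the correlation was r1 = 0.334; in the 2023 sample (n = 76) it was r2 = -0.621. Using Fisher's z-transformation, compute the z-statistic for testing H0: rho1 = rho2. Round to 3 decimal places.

5.369

z1 = atanh(0.334) = 0.347324,  z2 = atanh(-0.621) = -0.726631
SE = √(1/(n1−3) + 1/(n2−3)) = √(1/38 + 1/73) = √(0.0263158 + 0.0136986) = √0.0400144 = 0.200036
z = (z1 − z2)/SE = (0.347324 − (-0.726631)) / 0.200036 = 1.073955 / 0.200036 = 5.369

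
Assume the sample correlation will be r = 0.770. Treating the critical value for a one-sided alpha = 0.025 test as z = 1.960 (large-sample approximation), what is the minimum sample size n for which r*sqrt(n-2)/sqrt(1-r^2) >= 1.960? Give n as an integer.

r√(n−2)/√(1−r²) ≥ 1.960  ⇔  n−2 ≥ (1.960)²·(1−r²)/r²
(1−r²)/r² = (1−0.592900)/0.592900 = 0.6866
n ≥ 2 + 3.8416·0.6866 = 2 + 2.6376 = 4.6376
⌈4.6376⌉ = 5

5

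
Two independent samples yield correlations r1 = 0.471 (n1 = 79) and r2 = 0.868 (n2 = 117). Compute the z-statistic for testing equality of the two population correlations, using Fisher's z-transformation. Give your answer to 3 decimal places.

z1 = atanh(0.471) = 0.511355,  z2 = atanh(0.868) = 1.324911
SE = √(1/(n1−3) + 1/(n2−3)) = √(1/76 + 1/114) = √(0.0131579 + 0.0087719) = √0.0219298 = 0.148087
z = (z1 − z2)/SE = (0.511355 − 1.324911) / 0.148087 = -0.813556 / 0.148087 = -5.494

-5.494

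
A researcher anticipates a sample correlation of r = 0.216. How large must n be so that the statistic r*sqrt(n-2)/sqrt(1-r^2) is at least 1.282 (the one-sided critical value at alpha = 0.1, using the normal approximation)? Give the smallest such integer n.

Need r·√(n−2)/√(1−r²) ≥ 1.282
√(n−2) ≥ 1.282·√(1−0.046656) / 0.216 = 1.282·0.976393 / 0.216 = 5.7951
n−2 ≥ 33.5832  ⇒  n ≥ 35.5832
Smallest integer n = 36

36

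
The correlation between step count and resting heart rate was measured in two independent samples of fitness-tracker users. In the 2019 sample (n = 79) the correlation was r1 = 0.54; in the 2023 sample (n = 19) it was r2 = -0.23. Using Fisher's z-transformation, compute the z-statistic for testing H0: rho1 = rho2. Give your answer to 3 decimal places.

3.048

Fisher z-transforms: z1 = atanh(0.54) = 0.604156, z2 = atanh(-0.23) = -0.234189; difference d = 0.838345
Var(d) = 1/76 + 1/16 = 0.0131579 + 0.0625000 = 0.0756579
z = d/√Var(d) = 0.838345 / √0.0756579 = 0.838345 / 0.275060 = 3.048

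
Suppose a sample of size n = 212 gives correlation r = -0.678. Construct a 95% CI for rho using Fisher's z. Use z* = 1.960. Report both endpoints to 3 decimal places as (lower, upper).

Fisher z: z_r = atanh(r) = ½·ln((1+(-0.678))/(1−(-0.678))) = -0.825403
SE(z) = 1/√(n−3) = 1/√209 = 0.069171
95% ⇒ z* = 1.960; margin = 1.960·0.069171 = 0.135575
CI on z-scale: (-0.960978, -0.689828)
Back-transform: tanh(-0.960978) = -0.744713, tanh(-0.689828) = -0.597871

(-0.745, -0.598)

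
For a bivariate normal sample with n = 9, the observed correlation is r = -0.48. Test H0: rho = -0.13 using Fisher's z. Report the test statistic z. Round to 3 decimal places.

z_r = atanh(-0.48) = -0.522984,  z_0 = atanh(-0.13) = -0.130740
SE = 1/√(n−3) = 1/√6 = 0.408248
z = (z_r − z_0)/SE = (-0.522984 − (-0.130740)) / 0.408248 = -0.392244 / 0.408248 = -0.961

-0.961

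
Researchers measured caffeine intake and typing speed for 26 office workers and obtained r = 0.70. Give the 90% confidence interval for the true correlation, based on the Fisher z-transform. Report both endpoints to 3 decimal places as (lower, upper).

(0.481, 0.837)

Fisher z: z_r = atanh(r) = ½·ln((1+0.70)/(1−0.70)) = 0.867301
SE(z) = 1/√(n−3) = 1/√23 = 0.208514
90% ⇒ z* = 1.645; margin = 1.645·0.208514 = 0.343006
CI on z-scale: (0.524295, 1.210307)
Back-transform: tanh(0.524295) = 0.481008, tanh(1.210307) = 0.836772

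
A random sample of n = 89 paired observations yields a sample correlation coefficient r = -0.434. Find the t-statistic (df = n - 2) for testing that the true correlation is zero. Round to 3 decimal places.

t = r·√(n−2) / √(1−r²) with r = -0.434, n = 89
  = -0.434·√87 / √(1 − 0.188356)
  = -0.434·9.327379 / 0.900913
  = -4.048082 / 0.900913 = -4.493

-4.493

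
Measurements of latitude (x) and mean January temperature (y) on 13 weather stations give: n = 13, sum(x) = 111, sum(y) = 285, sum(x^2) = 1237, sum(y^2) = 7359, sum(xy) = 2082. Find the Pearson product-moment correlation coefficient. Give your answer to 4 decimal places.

S_xy = nΣxy − ΣxΣy = 13·2082 − 111·285 = 27066 − 31635 = -4569
S_xx = nΣx² − (Σx)² = 13·1237 − 111² = 16081 − 12321 = 3760
S_yy = nΣy² − (Σy)² = 13·7359 − 285² = 95667 − 81225 = 14442
r = S_xy / √(S_xx·S_yy) = -4569 / √(3760·14442) = -4569 / √54301920 = -4569 / 7368.9836 = -0.6200

-0.6200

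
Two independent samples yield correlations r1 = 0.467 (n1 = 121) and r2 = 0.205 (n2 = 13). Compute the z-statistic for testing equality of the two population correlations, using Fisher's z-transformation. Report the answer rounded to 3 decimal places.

Fisher z-transforms: z1 = atanh(0.467) = 0.506227, z2 = atanh(0.205) = 0.207946; difference d = 0.298281
Var(d) = 1/118 + 1/10 = 0.0084746 + 0.1000000 = 0.1084746
z = d/√Var(d) = 0.298281 / √0.1084746 = 0.298281 / 0.329355 = 0.906

0.906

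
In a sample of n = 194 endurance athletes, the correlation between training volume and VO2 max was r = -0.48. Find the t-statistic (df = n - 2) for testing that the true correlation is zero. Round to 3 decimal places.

-7.582

t = r·√(n−2) / √(1−r²) with r = -0.48, n = 194
  = -0.48·√192 / √(1 − 0.2304)
  = -0.48·13.856406 / 0.877268
  = -6.651075 / 0.877268 = -7.582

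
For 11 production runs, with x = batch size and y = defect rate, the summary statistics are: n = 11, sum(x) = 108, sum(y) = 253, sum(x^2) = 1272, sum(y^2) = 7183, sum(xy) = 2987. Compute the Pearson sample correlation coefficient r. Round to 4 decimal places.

S_xy = nΣxy − ΣxΣy = 11·2987 − 108·253 = 32857 − 27324 = 5533
S_xx = nΣx² − (Σx)² = 11·1272 − 108² = 13992 − 11664 = 2328
S_yy = nΣy² − (Σy)² = 11·7183 − 253² = 79013 − 64009 = 15004
r = S_xy / √(S_xx·S_yy) = 5533 / √(2328·15004) = 5533 / √34929312 = 5533 / 5910.1025 = 0.9362

0.9362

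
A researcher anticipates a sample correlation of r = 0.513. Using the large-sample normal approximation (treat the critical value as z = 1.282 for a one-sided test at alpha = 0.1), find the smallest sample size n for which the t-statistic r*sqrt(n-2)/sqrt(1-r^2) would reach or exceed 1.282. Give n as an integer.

Need r·√(n−2)/√(1−r²) ≥ 1.282
√(n−2) ≥ 1.282·√(1−0.263169) / 0.513 = 1.282·0.858389 / 0.513 = 2.1451
n−2 ≥ 4.6015  ⇒  n ≥ 6.6015
Smallest integer n = 7

7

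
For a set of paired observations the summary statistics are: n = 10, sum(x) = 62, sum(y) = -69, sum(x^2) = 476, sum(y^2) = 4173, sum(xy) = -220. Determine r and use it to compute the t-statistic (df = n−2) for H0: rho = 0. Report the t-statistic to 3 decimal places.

S_xy = nΣxy − ΣxΣy = 10·(-220) − 62·(-69) = -2200 − (-4278) = 2078
S_xx = nΣx² − (Σx)² = 10·476 − 62² = 4760 − 3844 = 916
S_yy = nΣy² − (Σy)² = 10·4173 − (-69)² = 41730 − 4761 = 36969
r = S_xy / √(S_xx·S_yy) = 2078 / √(916·36969) = 2078 / √33863604 = 2078 / 5819.2443 = 0.3571
t = r·√(n−2)/√(1−r²) = 0.3571·√8 / √(1−0.127520) = 1.010031 / 0.934066 = 1.081

1.081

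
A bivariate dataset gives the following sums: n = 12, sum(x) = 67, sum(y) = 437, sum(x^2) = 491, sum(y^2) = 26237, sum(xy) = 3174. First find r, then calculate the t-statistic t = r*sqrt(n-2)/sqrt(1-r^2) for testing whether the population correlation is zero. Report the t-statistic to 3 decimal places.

2.840

Numerator: nΣxy − (Σx)(Σy) = 12·3174 − (67)(437) = 8809
Denominator: √[(nΣx²−(Σx)²)(nΣy²−(Σy)²)]
  nΣx²−(Σx)² = 12·491 − 4489 = 1403;  nΣy²−(Σy)² = 12·26237 − 190969 = 123875
  √(1403·123875) = √173796625 = 13183.1948
r = 8809 / 13183.1948 = 0.6682
t = r·√(n−2)/√(1−r²) = 0.6682·√10 / √(1−0.446491) = 2.113034 / 0.743982 = 2.840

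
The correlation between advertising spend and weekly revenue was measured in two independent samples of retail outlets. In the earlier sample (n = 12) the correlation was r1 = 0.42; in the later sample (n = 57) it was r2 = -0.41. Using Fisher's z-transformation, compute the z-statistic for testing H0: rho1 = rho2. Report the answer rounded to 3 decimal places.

2.453

z1 = atanh(0.42) = 0.447692,  z2 = atanh(-0.41) = -0.435611
SE = √(1/(n1−3) + 1/(n2−3)) = √(1/9 + 1/54) = √(0.1111111 + 0.0185185) = √0.1296296 = 0.360041
z = (z1 − z2)/SE = (0.447692 − (-0.435611)) / 0.360041 = 0.883303 / 0.360041 = 2.453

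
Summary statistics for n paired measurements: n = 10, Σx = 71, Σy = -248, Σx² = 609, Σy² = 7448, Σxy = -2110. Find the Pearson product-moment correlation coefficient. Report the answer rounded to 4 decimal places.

Numerator: nΣxy − (Σx)(Σy) = 10·(-2110) − (71)(-248) = -3492
Denominator: √[(nΣx²−(Σx)²)(nΣy²−(Σy)²)]
  nΣx²−(Σx)² = 10·609 − 5041 = 1049;  nΣy²−(Σy)² = 10·7448 − 61504 = 12976
  √(1049·12976) = √13611824 = 3689.4206
r = -3492 / 3689.4206 = -0.9465

-0.9465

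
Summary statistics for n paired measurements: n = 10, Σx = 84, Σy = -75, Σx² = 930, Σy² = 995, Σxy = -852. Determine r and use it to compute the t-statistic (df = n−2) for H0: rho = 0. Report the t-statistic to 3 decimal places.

-2.873

Numerator: nΣxy − (Σx)(Σy) = 10·(-852) − (84)(-75) = -2220
Denominator: √[(nΣx²−(Σx)²)(nΣy²−(Σy)²)]
  nΣx²−(Σx)² = 10·930 − 7056 = 2244;  nΣy²−(Σy)² = 10·995 − 5625 = 4325
  √(2244·4325) = √9705300 = 3115.3330
r = -2220 / 3115.3330 = -0.7126
t = r·√(n−2)/√(1−r²) = -0.7126·√8 / √(1−0.507799) = -2.015537 / 0.701570 = -2.873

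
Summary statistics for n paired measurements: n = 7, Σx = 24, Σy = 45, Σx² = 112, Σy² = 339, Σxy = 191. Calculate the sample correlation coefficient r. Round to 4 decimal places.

Numerator: nΣxy − (Σx)(Σy) = 7·191 − (24)(45) = 257
Denominator: √[(nΣx²−(Σx)²)(nΣy²−(Σy)²)]
  nΣx²−(Σx)² = 7·112 − 576 = 208;  nΣy²−(Σy)² = 7·339 − 2025 = 348
  √(208·348) = √72384 = 269.0427
r = 257 / 269.0427 = 0.9552

0.9552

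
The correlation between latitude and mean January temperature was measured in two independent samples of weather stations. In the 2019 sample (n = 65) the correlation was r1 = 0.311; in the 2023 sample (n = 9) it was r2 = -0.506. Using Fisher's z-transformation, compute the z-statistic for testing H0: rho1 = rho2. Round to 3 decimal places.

2.056

Fisher z-transforms: z1 = atanh(0.311) = 0.321652, z2 = atanh(-0.506) = -0.557338; difference d = 0.878990
Var(d) = 1/62 + 1/6 = 0.0161290 + 0.1666667 = 0.1827957
z = d/√Var(d) = 0.878990 / √0.1827957 = 0.878990 / 0.427546 = 2.056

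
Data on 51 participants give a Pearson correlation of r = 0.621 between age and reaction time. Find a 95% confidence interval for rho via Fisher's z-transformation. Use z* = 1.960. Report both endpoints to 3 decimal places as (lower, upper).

(0.417, 0.766)

z_r = atanh(0.621) = 0.726631;  SE = 1/√(n−3) = 1/√48 = 0.144338
z-limits: 0.726631 ± 1.960·0.144338 = 0.726631 ± 0.282902 = [0.443729, 1.009533]
ρ-limits: (tanh 0.443729, tanh 1.009533) = (0.417, 0.766)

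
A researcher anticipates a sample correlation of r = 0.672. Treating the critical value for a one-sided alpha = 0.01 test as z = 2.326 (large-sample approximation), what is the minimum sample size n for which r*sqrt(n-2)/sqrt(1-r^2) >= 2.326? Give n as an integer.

9

r√(n−2)/√(1−r²) ≥ 2.326  ⇔  n−2 ≥ (2.326)²·(1−r²)/r²
(1−r²)/r² = (1−0.451584)/0.451584 = 1.2144
n ≥ 2 + 5.410276·1.2144 = 2 + 6.5702 = 8.5702
⌈8.5702⌉ = 9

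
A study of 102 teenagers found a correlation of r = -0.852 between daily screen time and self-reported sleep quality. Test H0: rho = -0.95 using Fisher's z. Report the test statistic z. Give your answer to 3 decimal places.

Fisher z: atanh(-0.852) = -1.263405, atanh(-0.95) = -1.831781
z = (z_r − z_0)·√(n−3) = (-1.263405 − (-1.831781))·√99 = 0.568376 · 9.949874 = 5.655

5.655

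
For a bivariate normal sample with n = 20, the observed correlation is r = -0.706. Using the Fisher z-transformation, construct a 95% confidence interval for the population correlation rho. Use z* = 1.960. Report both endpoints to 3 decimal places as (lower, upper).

z_r = atanh(-0.706) = -0.879163;  SE = 1/√(n−3) = 1/√17 = 0.242536
z-limits: -0.879163 ± 1.960·0.242536 = -0.879163 ± 0.475371 = [-1.354534, -0.403792]
ρ-limits: (tanh -1.354534, tanh -0.403792) = (-0.875, -0.383)

(-0.875, -0.383)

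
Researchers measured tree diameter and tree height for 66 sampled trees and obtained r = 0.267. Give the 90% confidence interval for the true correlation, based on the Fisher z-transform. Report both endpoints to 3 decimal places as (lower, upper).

z_r = atanh(0.267) = 0.273631;  SE = 1/√(n−3) = 1/√63 = 0.125988
z-limits: 0.273631 ± 1.645·0.125988 = 0.273631 ± 0.207250 = [0.066381, 0.480881]
ρ-limits: (tanh 0.066381, tanh 0.480881) = (0.066, 0.447)

(0.066, 0.447)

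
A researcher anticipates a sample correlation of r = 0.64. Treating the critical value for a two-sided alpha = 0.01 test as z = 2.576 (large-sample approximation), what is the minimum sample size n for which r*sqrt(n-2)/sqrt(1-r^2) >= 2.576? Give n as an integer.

r√(n−2)/√(1−r²) ≥ 2.576  ⇔  n−2 ≥ (2.576)²·(1−r²)/r²
(1−r²)/r² = (1−0.4096)/0.4096 = 1.4414
n ≥ 2 + 6.635776·1.4414 = 2 + 9.5648 = 11.5648
⌈11.5648⌉ = 12

12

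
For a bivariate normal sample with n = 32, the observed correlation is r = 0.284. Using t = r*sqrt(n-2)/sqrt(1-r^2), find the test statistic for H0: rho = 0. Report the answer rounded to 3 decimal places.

t = r·√(n−2) / √(1−r²) with r = 0.284, n = 32
  = 0.284·√30 / √(1 − 0.080656)
  = 0.284·5.477226 / 0.958824
  = 1.555532 / 0.958824 = 1.622

1.622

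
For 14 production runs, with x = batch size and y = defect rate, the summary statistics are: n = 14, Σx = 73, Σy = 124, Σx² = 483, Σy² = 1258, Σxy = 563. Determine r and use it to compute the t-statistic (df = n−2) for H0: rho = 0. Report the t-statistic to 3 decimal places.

Numerator: nΣxy − (Σx)(Σy) = 14·563 − (73)(124) = -1170
Denominator: √[(nΣx²−(Σx)²)(nΣy²−(Σy)²)]
  nΣx²−(Σx)² = 14·483 − 5329 = 1433;  nΣy²−(Σy)² = 14·1258 − 15376 = 2236
  √(1433·2236) = √3204188 = 1790.0246
r = -1170 / 1790.0246 = -0.6536
t = r·√(n−2)/√(1−r²) = -0.6536·√12 / √(1−0.427193) = -2.264137 / 0.756840 = -2.992

-2.992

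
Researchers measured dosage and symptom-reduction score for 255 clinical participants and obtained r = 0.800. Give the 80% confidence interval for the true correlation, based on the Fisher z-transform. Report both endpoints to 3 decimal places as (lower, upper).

(0.769, 0.827)

z_r = atanh(0.800) = 1.098612;  SE = 1/√(n−3) = 1/√252 = 0.062994
z-limits: 1.098612 ± 1.282·0.062994 = 1.098612 ± 0.080758 = [1.017854, 1.179370]
ρ-limits: (tanh 1.017854, tanh 1.179370) = (0.769, 0.827)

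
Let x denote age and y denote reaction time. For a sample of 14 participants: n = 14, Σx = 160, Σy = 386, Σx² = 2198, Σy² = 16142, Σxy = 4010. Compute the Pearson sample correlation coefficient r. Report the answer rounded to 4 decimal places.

Numerator: nΣxy − (Σx)(Σy) = 14·4010 − (160)(386) = -5620
Denominator: √[(nΣx²−(Σx)²)(nΣy²−(Σy)²)]
  nΣx²−(Σx)² = 14·2198 − 25600 = 5172;  nΣy²−(Σy)² = 14·16142 − 148996 = 76992
  √(5172·76992) = √398202624 = 19955.0150
r = -5620 / 19955.0150 = -0.2816

-0.2816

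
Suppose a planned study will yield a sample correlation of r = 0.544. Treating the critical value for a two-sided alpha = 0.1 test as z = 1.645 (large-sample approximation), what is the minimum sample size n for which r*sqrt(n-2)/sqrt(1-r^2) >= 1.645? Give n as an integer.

Need r·√(n−2)/√(1−r²) ≥ 1.645
√(n−2) ≥ 1.645·√(1−0.295936) / 0.544 = 1.645·0.839085 / 0.544 = 2.5373
n−2 ≥ 6.4379  ⇒  n ≥ 8.4379
Smallest integer n = 9

9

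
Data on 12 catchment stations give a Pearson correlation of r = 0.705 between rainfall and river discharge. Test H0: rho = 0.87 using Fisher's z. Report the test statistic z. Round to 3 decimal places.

-1.368

Fisher z: atanh(0.705) = 0.877173, atanh(0.87) = 1.333080
z = (z_r − z_0)·√(n−3) = (0.877173 − 1.333080)·√9 = -0.455907 · 3.000000 = -1.368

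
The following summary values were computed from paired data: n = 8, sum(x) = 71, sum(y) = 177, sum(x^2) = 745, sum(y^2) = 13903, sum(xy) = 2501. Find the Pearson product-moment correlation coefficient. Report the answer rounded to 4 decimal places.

0.8684

S_xy = nΣxy − ΣxΣy = 8·2501 − 71·177 = 20008 − 12567 = 7441
S_xx = nΣx² − (Σx)² = 8·745 − 71² = 5960 − 5041 = 919
S_yy = nΣy² − (Σy)² = 8·13903 − 177² = 111224 − 31329 = 79895
r = S_xy / √(S_xx·S_yy) = 7441 / √(919·79895) = 7441 / √73423505 = 7441 / 8568.7517 = 0.8684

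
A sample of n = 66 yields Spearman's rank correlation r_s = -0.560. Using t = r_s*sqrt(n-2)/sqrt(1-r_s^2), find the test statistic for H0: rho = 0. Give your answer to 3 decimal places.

t = r_s·√(n−2) / √(1−r_s²) with r_s = -0.560, n = 66
  = -0.560·√64 / √(1 − 0.313600)
  = -0.560·8.000000 / 0.828493
  = -4.480000 / 0.828493 = -5.407

-5.407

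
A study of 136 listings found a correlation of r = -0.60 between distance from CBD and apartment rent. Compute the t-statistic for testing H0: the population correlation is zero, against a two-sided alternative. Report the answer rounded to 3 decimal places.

t = r·√(n−2) / √(1−r²) with r = -0.60, n = 136
  = -0.60·√134 / √(1 − 0.3600)
  = -0.60·11.575837 / 0.800000
  = -6.945502 / 0.800000 = -8.682

-8.682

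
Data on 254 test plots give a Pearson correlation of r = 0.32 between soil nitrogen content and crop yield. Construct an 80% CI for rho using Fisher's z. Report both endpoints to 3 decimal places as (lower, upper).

z_r = atanh(0.32) = 0.331647;  SE = 1/√(n−3) = 1/√251 = 0.063119
z-limits: 0.331647 ± 1.282·0.063119 = 0.331647 ± 0.080919 = [0.250728, 0.412566]
ρ-limits: (tanh 0.250728, tanh 0.412566) = (0.246, 0.391)

(0.246, 0.391)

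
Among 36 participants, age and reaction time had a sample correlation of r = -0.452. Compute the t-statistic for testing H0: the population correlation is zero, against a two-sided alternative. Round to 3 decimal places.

1 − r² = 1 − 0.204304 = 0.795696;  √(1−r²) = 0.892018
√(n−2) = √34 = 5.830952
t = r·√(n−2)/√(1−r²) = -0.452 · 5.830952 / 0.892018 = -2.955

-2.955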